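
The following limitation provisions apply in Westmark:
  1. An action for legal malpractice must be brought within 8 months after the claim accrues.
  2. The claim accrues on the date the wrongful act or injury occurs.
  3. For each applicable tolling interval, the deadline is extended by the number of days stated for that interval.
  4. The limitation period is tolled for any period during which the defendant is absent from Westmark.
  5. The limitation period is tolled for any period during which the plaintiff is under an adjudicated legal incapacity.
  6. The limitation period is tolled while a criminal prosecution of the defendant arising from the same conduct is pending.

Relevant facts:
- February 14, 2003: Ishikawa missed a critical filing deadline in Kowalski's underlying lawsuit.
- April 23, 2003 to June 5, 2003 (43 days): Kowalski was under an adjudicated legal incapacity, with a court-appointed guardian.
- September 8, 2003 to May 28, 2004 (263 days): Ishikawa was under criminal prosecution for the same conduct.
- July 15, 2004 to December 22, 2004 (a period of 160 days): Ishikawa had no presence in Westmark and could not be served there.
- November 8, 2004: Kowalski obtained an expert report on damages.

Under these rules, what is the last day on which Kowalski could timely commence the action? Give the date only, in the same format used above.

January 22, 2005

The claim accrued on February 14, 2003, when the wrongful act occurred.
8 months from February 14, 2003 is October 14, 2003.
The plaintiff's legal incapacity from April 23, 2003 to June 5, 2003 tolled the period for 43 days, extending the deadline to November 26, 2003.
The pending criminal prosecution from September 8, 2003 to May 28, 2004 tolled the period for 263 days, extending the deadline to August 15, 2004.
The period was tolled for 160 days by the defendant's absence from the jurisdiction (July 15, 2004 to December 22, 2004), pushing the deadline to January 22, 2005.
Nothing else in the chronology tolls or restarts the period.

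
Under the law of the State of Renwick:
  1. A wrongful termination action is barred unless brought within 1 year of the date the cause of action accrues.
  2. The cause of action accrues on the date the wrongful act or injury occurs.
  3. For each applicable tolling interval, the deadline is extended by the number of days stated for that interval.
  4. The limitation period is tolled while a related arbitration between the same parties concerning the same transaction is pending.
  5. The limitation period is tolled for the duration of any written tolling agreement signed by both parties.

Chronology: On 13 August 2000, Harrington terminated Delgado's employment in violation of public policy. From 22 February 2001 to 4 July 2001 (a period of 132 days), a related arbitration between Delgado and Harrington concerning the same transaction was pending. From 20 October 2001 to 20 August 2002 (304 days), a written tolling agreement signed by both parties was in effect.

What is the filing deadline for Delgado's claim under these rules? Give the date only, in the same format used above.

The cause of action accrued on 13 August 2000, the date of the act.
The untolled deadline — 1 year after 13 August 2000 — is 13 August 2001.
The period was tolled for 132 days by the pending related arbitration (22 February 2001 to 4 July 2001), pushing the deadline to 23 December 2001.
Because the written tolling agreement ran from 20 October 2001 to 20 August 2002, the deadline is extended by 304 days to 23 October 2002.

23 October 2002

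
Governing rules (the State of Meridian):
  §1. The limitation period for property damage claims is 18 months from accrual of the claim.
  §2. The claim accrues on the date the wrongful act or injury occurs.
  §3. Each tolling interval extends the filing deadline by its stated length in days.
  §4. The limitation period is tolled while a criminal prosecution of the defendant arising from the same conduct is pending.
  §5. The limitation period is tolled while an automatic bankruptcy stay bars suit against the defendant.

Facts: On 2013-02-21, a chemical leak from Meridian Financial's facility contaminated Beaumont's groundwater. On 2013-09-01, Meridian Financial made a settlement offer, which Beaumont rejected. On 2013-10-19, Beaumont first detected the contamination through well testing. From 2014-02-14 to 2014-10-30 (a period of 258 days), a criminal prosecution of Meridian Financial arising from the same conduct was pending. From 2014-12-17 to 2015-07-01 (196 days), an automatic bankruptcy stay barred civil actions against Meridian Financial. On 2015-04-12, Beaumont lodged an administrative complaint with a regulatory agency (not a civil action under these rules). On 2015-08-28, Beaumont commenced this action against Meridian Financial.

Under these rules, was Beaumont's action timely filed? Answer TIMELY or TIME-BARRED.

TIMELY

The claim accrued on 2013-02-21, when the wrongful act occurred; under the stated occurrence rule the 2013-10-19 discovery does not delay accrual.
18 months from 2013-02-21 is 2014-08-21.
Because the pending criminal prosecution ran from 2014-02-14 to 2014-10-30, the deadline is extended by 258 days to 2015-05-06.
The automatic bankruptcy stay from 2014-12-17 to 2015-07-01 tolled the period for 196 days, extending the deadline to 2015-11-18.
The other events in the timeline have no effect on the limitation period under the stated rules.
Filing on 2015-08-28 beat the 2015-11-18 deadline — the action is timely.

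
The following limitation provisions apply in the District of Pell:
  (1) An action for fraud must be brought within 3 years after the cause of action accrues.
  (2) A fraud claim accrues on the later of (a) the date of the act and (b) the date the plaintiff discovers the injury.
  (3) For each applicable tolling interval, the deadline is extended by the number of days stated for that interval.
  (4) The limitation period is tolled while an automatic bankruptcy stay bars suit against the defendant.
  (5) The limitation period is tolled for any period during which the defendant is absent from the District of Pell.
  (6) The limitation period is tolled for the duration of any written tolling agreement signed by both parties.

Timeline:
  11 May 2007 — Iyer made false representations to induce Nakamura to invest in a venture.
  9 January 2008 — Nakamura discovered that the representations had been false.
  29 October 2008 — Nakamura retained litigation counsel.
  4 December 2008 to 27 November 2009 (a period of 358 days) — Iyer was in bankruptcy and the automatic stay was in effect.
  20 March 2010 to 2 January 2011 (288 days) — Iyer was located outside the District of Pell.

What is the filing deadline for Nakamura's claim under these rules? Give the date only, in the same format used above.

Taking the later of the act (11 May 2007) and discovery (9 January 2008), the claim accrued on 9 January 2008.
The untolled deadline — 3 years after 9 January 2008 — is 9 January 2011.
Because the automatic bankruptcy stay ran from 4 December 2008 to 27 November 2009, the deadline is extended by 358 days to 2 January 2012.
The period was tolled for 288 days by the defendant's absence from the jurisdiction (20 March 2010 to 2 January 2011), pushing the deadline to 16 October 2012.
Nothing else in the chronology tolls or restarts the period.

16 October 2012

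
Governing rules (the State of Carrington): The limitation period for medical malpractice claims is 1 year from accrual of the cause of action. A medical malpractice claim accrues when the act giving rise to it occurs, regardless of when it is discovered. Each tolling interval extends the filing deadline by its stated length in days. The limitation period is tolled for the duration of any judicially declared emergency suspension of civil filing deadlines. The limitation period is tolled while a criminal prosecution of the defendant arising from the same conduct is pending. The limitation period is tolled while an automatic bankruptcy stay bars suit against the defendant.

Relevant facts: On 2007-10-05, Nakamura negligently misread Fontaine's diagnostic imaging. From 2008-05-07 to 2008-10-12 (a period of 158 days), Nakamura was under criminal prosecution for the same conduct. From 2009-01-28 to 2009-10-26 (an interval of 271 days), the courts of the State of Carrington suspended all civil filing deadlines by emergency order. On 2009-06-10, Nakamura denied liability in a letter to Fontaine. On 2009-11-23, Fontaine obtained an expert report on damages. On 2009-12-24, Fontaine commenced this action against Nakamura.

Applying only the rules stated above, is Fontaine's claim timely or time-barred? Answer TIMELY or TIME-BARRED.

The cause of action accrued on 2007-10-05, the date of the act.
Adding the 1 year base period to 2007-10-05 gives a deadline of 2008-10-05, before any tolling.
Because the pending criminal prosecution ran from 2008-05-07 to 2008-10-12, the deadline is extended by 158 days to 2009-03-12.
Because the emergency suspension of filing deadlines ran from 2009-01-28 to 2009-10-26, the deadline is extended by 271 days to 2009-12-08.
The other events in the timeline have no effect on the limitation period under the stated rules.
The 2009-12-24 filing falls after the 2009-12-08 deadline; the claim is time-barred.

TIME-BARRED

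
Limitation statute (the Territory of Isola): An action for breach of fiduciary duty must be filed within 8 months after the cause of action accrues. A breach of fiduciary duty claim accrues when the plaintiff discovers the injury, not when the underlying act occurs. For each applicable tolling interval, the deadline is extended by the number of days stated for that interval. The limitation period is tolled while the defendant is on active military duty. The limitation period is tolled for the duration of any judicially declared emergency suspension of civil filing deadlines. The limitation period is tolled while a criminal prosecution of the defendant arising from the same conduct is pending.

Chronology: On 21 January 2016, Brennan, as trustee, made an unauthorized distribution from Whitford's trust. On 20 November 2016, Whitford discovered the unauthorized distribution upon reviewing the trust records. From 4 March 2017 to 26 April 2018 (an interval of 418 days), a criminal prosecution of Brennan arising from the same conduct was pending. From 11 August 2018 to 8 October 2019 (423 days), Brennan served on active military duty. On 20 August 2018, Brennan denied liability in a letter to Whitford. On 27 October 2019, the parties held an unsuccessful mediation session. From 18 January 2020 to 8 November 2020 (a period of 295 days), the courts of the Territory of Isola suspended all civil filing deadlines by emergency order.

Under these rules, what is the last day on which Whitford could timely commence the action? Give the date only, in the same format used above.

8 November 2019

Under the discovery rule, the claim accrued on 20 November 2016, when Whitford discovered the injury — not on the 21 January 2016 date of the underlying act.
8 months from 20 November 2016 is 20 July 2017.
The pending criminal prosecution from 4 March 2017 to 26 April 2018 tolled the period for 418 days, extending the deadline to 11 September 2018.
Because the defendant's active military service ran from 11 August 2018 to 8 October 2019, the deadline is extended by 423 days to 8 November 2019.
The emergency suspension of filing deadlines starting 18 January 2020 came too late — the period had run on 8 November 2019 — and so does not extend the deadline.
Nothing else in the chronology tolls or restarts the period.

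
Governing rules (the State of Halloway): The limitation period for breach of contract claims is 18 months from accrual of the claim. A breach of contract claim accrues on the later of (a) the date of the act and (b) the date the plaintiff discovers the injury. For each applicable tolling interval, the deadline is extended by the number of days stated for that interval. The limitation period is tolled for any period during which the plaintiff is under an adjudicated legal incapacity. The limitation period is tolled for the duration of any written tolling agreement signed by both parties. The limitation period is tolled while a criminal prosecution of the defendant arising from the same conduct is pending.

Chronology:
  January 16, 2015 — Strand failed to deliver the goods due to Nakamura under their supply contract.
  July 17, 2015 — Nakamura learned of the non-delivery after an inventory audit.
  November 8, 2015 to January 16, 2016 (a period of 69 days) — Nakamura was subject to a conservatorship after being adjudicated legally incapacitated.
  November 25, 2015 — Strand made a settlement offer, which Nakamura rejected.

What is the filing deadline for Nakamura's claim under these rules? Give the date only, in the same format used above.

March 27, 2017

Because discovery on July 17, 2015 post-dates the January 16, 2015 act, accrual under the later-of rule falls on July 17, 2015.
The untolled deadline — 18 months after July 17, 2015 — is January 17, 2017.
The plaintiff's legal incapacity from November 8, 2015 to January 16, 2016 tolled the period for 69 days, extending the deadline to March 27, 2017.
Nothing else in the chronology tolls or restarts the period.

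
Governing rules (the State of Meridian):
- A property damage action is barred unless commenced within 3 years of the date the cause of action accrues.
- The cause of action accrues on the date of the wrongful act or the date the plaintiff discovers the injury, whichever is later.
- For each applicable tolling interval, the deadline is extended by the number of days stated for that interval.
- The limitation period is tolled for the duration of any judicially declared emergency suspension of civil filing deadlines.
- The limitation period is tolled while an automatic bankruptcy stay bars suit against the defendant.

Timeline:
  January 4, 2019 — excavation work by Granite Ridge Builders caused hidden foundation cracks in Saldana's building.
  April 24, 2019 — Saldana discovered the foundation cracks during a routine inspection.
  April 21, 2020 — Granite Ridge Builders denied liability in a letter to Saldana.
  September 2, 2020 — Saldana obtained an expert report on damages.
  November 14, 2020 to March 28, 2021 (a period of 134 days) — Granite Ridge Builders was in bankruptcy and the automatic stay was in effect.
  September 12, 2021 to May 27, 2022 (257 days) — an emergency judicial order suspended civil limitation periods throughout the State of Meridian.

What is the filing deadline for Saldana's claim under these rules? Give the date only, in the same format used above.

The claim accrued on April 24, 2019 — the later of the January 4, 2019 act and the April 24, 2019 discovery.
Adding the 3 years base period to April 24, 2019 gives a deadline of April 24, 2022, before any tolling.
The automatic bankruptcy stay from November 14, 2020 to March 28, 2021 tolled the period for 134 days, extending the deadline to September 5, 2022.
Because the emergency suspension of filing deadlines ran from September 12, 2021 to May 27, 2022, the deadline is extended by 257 days to May 20, 2023.
Nothing else in the chronology tolls or restarts the period.

May 20, 2023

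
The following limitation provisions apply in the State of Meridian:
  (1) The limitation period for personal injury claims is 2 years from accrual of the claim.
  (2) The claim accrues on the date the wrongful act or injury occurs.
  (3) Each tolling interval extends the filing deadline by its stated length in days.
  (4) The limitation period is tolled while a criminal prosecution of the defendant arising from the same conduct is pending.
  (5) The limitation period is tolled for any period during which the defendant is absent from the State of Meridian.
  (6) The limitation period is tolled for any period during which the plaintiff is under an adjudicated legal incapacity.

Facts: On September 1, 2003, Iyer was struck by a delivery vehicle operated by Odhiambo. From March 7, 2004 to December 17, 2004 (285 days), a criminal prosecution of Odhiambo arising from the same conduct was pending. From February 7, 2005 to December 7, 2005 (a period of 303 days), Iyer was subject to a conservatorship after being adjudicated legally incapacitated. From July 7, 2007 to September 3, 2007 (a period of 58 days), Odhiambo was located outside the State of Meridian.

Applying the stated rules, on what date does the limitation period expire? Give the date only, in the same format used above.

The limitation period began to run on September 1, 2003.
The untolled deadline — 2 years after September 1, 2003 — is September 1, 2005.
Because the pending criminal prosecution ran from March 7, 2004 to December 17, 2004, the deadline is extended by 285 days to June 13, 2006.
The plaintiff's legal incapacity from February 7, 2005 to December 7, 2005 tolled the period for 303 days, extending the deadline to April 12, 2007.
The defendant's absence from the jurisdiction from July 7, 2007 to September 3, 2007 began after the period had already run on April 12, 2007, so it has no tolling effect.

April 12, 2007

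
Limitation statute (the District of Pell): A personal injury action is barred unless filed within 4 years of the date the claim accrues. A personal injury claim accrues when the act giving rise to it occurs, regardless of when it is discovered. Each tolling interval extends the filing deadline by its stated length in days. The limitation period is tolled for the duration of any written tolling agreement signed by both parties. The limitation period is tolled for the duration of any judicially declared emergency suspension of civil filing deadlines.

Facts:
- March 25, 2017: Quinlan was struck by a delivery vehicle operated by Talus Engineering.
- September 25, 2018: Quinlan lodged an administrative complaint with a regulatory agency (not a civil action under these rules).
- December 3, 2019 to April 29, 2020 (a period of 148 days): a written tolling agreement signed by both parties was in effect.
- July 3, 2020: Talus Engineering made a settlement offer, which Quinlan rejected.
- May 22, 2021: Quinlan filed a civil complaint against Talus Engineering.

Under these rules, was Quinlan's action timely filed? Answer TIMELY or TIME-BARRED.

TIMELY

The claim accrued on March 25, 2017, when the wrongful act occurred.
The untolled deadline — 4 years after March 25, 2017 — is March 25, 2021.
Because the written tolling agreement ran from December 3, 2019 to April 29, 2020, the deadline is extended by 148 days to August 20, 2021.
Nothing else in the chronology tolls or restarts the period.
Quinlan filed on May 22, 2021, before the August 20, 2021 deadline, so the action is timely.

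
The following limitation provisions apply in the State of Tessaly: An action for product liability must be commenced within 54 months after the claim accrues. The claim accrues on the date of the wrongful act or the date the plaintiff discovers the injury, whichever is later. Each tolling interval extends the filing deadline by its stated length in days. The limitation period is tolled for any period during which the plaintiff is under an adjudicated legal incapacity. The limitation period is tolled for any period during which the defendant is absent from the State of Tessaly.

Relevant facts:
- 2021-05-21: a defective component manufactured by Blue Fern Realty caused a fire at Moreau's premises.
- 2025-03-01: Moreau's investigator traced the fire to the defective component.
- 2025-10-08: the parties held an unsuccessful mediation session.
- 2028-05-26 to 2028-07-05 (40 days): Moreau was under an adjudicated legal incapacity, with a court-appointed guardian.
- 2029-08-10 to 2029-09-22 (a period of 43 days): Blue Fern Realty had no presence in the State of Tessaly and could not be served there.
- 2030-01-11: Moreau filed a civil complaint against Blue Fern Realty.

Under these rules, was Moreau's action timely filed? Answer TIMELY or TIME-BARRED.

The claim accrued on 2025-03-01 — the later of the 2021-05-21 act and the 2025-03-01 discovery.
54 months from 2025-03-01 is 2029-09-01.
The plaintiff's legal incapacity from 2028-05-26 to 2028-07-05 tolled the period for 40 days, extending the deadline to 2029-10-11.
The period was tolled for 43 days by the defendant's absence from the jurisdiction (2029-08-10 to 2029-09-22), pushing the deadline to 2029-11-23.
None of the other events listed affects the running of the period under the stated rules.
The 2030-01-11 filing falls after the 2029-11-23 deadline; the claim is time-barred.

TIME-BARRED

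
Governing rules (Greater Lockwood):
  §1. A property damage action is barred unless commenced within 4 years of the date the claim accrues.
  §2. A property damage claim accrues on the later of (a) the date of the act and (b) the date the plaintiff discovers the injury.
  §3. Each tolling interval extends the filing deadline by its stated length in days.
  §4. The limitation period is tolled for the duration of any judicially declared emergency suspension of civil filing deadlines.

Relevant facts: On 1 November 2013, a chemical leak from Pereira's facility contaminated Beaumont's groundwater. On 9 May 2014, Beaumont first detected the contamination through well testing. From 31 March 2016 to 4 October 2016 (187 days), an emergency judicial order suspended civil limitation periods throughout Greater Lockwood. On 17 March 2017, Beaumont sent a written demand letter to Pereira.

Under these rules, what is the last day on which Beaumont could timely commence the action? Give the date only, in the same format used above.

12 November 2018

Because discovery on 9 May 2014 post-dates the 1 November 2013 act, accrual under the later-of rule falls on 9 May 2014.
Adding the 4 years base period to 9 May 2014 gives a deadline of 9 May 2018, before any tolling.
The period was tolled for 187 days by the emergency suspension of filing deadlines (31 March 2016 to 4 October 2016), pushing the deadline to 12 November 2018.
None of the other events listed affects the running of the period under the stated rules.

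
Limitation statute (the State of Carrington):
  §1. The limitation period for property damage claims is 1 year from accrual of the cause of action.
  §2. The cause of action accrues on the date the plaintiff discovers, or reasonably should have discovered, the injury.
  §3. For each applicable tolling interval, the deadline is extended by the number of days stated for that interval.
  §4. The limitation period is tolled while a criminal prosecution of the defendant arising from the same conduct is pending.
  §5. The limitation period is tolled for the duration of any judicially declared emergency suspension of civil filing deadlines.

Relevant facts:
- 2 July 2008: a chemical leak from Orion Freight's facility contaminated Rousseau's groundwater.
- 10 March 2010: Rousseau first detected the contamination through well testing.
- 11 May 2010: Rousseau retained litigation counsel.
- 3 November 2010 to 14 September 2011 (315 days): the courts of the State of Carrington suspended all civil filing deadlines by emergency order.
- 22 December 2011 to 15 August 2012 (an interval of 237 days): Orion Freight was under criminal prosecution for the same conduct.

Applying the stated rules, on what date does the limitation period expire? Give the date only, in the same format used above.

The claim did not accrue until Rousseau discovered the injury on 10 March 2010; the 2 July 2008 act date does not start the clock under the stated rule.
1 year from 10 March 2010 is 10 March 2011.
The period was tolled for 315 days by the emergency suspension of filing deadlines (3 November 2010 to 14 September 2011), pushing the deadline to 19 January 2012.
The period was tolled for 237 days by the pending criminal prosecution (22 December 2011 to 15 August 2012), pushing the deadline to 12 September 2012.
None of the other events listed affects the running of the period under the stated rules.

12 September 2012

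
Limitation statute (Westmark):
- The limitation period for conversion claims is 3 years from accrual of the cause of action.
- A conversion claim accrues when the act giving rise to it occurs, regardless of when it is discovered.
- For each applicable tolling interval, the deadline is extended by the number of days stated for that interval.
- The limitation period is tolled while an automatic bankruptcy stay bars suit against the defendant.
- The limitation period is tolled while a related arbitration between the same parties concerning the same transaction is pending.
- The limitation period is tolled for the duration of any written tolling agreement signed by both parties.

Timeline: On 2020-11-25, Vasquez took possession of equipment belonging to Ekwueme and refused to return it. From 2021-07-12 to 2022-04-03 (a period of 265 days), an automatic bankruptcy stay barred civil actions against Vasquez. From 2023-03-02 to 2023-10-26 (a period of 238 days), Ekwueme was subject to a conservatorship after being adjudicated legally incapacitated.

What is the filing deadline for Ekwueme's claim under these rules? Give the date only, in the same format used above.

2024-08-16

The limitation period began to run on 2020-11-25.
Adding the 3 years base period to 2020-11-25 gives a deadline of 2023-11-25, before any tolling.
The automatic bankruptcy stay from 2021-07-12 to 2022-04-03 tolled the period for 265 days, extending the deadline to 2024-08-16.
No stated provision tolls the period for the plaintiff's incapacity, so the interval from 2023-03-02 to 2023-10-26 has no effect on the deadline.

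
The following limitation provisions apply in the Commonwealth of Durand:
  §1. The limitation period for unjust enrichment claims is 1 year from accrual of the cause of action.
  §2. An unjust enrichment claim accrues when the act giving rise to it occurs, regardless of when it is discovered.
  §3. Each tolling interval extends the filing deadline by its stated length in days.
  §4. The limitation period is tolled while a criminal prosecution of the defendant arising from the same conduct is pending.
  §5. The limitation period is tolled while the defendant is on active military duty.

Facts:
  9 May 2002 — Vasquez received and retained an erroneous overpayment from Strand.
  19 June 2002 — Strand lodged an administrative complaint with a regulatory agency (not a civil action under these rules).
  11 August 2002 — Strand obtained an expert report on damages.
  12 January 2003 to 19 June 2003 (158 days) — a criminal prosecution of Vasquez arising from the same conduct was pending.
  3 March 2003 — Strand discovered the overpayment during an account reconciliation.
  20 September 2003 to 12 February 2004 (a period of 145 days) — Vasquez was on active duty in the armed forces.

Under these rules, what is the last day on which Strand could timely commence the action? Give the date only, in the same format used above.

Accrual is governed by the date of the act, so the period began to run on 9 May 2002; the later discovery on 3 March 2003 is irrelevant under the stated rule.
The untolled deadline — 1 year after 9 May 2002 — is 9 May 2003.
Because the pending criminal prosecution ran from 12 January 2003 to 19 June 2003, the deadline is extended by 158 days to 14 October 2003.
The period was tolled for 145 days by the defendant's active military service (20 September 2003 to 12 February 2004), pushing the deadline to 7 March 2004.
The other events in the timeline have no effect on the limitation period under the stated rules.

7 March 2004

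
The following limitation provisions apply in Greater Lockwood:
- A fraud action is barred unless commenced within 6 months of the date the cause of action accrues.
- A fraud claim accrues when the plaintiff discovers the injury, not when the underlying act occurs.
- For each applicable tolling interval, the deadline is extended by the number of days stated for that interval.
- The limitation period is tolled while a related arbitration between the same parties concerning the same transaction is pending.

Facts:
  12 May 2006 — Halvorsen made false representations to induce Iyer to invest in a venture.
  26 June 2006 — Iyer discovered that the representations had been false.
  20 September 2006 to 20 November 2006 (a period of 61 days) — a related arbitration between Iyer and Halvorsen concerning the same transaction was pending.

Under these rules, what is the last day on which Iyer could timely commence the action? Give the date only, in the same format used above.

Under the discovery rule, the claim accrued on 26 June 2006, when Iyer discovered the injury — not on the 12 May 2006 date of the underlying act.
The untolled deadline — 6 months after 26 June 2006 — is 26 December 2006.
Because the pending related arbitration ran from 20 September 2006 to 20 November 2006, the deadline is extended by 61 days to 25 February 2007.

25 February 2007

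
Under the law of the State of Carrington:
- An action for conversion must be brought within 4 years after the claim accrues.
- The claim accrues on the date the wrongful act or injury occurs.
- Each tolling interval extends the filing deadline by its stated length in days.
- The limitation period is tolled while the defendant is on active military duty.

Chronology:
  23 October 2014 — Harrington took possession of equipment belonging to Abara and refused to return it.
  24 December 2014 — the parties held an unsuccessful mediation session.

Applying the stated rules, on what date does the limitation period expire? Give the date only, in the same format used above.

The claim accrued on 23 October 2014, when the wrongful act occurred.
4 years from 23 October 2014 is 23 October 2018.
None of the other events listed affects the running of the period under the stated rules.

23 October 2018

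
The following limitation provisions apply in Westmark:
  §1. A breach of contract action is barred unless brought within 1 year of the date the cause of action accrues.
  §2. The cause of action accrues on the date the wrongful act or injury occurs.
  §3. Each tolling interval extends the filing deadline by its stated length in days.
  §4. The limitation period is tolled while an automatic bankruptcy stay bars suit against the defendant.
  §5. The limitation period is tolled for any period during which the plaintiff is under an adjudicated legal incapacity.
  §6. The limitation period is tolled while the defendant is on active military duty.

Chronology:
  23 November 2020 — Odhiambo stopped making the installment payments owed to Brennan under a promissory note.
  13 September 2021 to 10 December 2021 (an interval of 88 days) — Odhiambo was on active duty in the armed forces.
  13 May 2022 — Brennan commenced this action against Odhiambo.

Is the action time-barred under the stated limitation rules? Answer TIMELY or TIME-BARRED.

TIME-BARRED

The claim accrued on 23 November 2020, when the wrongful act occurred.
Adding the 1 year base period to 23 November 2020 gives a deadline of 23 November 2021, before any tolling.
Because the defendant's active military service ran from 13 September 2021 to 10 December 2021, the deadline is extended by 88 days to 19 February 2022.
Brennan filed on 13 May 2022, after the 19 February 2022 deadline, so the action is time-barred.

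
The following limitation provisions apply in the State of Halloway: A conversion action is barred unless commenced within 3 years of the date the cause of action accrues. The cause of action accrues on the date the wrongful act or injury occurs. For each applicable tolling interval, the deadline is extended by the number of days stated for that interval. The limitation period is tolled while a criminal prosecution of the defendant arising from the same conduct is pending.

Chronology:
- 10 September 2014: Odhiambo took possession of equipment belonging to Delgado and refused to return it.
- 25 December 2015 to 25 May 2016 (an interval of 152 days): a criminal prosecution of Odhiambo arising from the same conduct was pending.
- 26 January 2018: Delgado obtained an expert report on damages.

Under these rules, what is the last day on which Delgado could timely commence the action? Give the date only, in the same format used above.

9 February 2018

The cause of action accrued on 10 September 2014, the date of the act.
Adding the 3 years base period to 10 September 2014 gives a deadline of 10 September 2017, before any tolling.
Because the pending criminal prosecution ran from 25 December 2015 to 25 May 2016, the deadline is extended by 152 days to 9 February 2018.
The other events in the timeline have no effect on the limitation period under the stated rules.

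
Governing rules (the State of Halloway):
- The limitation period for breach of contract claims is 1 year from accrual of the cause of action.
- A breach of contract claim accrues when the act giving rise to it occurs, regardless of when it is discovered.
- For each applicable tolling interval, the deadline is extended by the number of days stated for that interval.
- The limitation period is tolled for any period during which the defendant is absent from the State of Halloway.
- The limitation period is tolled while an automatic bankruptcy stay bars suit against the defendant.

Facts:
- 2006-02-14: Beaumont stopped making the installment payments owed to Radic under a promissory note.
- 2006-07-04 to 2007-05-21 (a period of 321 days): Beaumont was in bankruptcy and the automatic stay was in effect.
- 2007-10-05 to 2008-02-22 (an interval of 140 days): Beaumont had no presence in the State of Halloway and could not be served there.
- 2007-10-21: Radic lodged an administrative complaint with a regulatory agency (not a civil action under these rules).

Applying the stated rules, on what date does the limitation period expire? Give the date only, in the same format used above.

2008-05-20

The claim accrued on 2006-02-14, when the wrongful act occurred.
The untolled deadline — 1 year after 2006-02-14 — is 2007-02-14.
The period was tolled for 321 days by the automatic bankruptcy stay (2006-07-04 to 2007-05-21), pushing the deadline to 2008-01-01.
The period was tolled for 140 days by the defendant's absence from the jurisdiction (2007-10-05 to 2008-02-22), pushing the deadline to 2008-05-20.
The other events in the timeline have no effect on the limitation period under the stated rules.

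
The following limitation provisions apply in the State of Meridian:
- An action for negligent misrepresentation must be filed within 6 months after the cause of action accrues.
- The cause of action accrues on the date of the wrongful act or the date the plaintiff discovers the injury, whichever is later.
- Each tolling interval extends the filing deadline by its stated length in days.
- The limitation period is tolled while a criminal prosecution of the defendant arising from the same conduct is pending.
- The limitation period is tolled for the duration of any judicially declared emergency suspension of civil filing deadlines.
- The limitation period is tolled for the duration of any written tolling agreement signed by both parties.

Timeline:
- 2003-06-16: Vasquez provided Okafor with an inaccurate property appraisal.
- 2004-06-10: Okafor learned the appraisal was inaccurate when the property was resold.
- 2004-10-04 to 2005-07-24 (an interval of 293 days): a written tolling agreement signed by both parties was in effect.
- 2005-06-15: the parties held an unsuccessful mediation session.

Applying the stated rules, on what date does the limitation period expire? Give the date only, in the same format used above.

Because discovery on 2004-06-10 post-dates the 2003-06-16 act, accrual under the later-of rule falls on 2004-06-10.
The untolled deadline — 6 months after 2004-06-10 — is 2004-12-10.
The written tolling agreement from 2004-10-04 to 2005-07-24 tolled the period for 293 days, extending the deadline to 2005-09-29.
None of the other events listed affects the running of the period under the stated rules.

2005-09-29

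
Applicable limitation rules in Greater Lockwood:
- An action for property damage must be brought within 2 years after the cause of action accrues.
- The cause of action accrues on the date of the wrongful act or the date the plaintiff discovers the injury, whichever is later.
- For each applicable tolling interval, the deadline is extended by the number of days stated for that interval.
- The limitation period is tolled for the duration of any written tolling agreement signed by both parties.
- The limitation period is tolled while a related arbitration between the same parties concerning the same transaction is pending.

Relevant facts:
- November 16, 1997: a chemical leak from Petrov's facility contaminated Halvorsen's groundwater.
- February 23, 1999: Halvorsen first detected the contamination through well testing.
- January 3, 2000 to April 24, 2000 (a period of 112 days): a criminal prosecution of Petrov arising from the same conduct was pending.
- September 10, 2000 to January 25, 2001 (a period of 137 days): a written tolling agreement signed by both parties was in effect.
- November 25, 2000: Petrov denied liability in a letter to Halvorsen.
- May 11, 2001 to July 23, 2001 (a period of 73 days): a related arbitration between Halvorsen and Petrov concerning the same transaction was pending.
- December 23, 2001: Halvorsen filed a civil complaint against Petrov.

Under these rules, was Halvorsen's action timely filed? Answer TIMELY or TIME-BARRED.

TIME-BARRED

Taking the later of the act (November 16, 1997) and discovery (February 23, 1999), the claim accrued on February 23, 1999.
The untolled deadline — 2 years after February 23, 1999 — is February 23, 2001.
Because the written tolling agreement ran from September 10, 2000 to January 25, 2001, the deadline is extended by 137 days to July 10, 2001.
Because the pending related arbitration ran from May 11, 2001 to July 23, 2001, the deadline is extended by 73 days to September 21, 2001.
Although a criminal prosecution ran from January 3, 2000 to April 24, 2000, the stated rules do not make that a tolling event, so it is disregarded.
The other events in the timeline have no effect on the limitation period under the stated rules.
Filing on December 23, 2001 missed the September 21, 2001 deadline — the action is time-barred.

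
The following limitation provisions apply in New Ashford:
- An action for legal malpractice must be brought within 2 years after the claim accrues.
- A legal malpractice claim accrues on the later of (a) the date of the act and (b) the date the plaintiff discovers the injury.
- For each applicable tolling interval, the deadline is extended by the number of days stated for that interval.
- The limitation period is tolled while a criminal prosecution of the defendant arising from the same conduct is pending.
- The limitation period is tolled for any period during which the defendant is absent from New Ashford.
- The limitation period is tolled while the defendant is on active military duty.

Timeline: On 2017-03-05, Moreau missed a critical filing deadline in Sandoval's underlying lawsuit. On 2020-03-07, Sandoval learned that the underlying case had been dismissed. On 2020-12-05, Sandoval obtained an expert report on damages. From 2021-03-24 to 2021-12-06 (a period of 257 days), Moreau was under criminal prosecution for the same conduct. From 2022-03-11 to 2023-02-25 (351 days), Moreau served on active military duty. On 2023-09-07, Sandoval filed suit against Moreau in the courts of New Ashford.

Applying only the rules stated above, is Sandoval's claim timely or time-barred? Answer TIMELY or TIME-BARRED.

The claim accrued on 2020-03-07 — the later of the 2017-03-05 act and the 2020-03-07 discovery.
Adding the 2 years base period to 2020-03-07 gives a deadline of 2022-03-07, before any tolling.
Because the pending criminal prosecution ran from 2021-03-24 to 2021-12-06, the deadline is extended by 257 days to 2022-11-19.
The period was tolled for 351 days by the defendant's active military service (2022-03-11 to 2023-02-25), pushing the deadline to 2023-11-05.
Nothing else in the chronology tolls or restarts the period.
The 2023-09-07 filing precedes the 2023-11-05 deadline; the claim is timely.

TIMELY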